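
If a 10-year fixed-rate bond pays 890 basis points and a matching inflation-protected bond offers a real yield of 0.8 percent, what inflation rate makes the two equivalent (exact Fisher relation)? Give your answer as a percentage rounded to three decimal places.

(1 + π) = (1 + i)/(1 + r) = 1.08900 / 1.00800 = 1.080357
Break-even inflation = 1.080357 − 1 → 8.036%.

8.036%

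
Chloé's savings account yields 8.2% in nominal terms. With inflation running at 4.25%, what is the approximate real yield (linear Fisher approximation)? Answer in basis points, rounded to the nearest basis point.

r ≈ i − π = 8.2% − 4.25% = 395 basis points.

395 basis points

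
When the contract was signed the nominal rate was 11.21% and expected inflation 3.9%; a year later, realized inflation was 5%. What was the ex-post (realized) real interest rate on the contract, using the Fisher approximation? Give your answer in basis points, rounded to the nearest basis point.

621 basis points

Ex-post: 11.21% − 5% = 6.210%
So the realized real rate is 621 basis points.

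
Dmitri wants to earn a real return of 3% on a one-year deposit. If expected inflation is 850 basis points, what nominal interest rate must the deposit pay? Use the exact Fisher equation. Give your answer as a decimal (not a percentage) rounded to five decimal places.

0.11755

(1 + i) = (1 + r)(1 + π) = 1.03000 × 1.08500 = 1.11755
i = 1.11755 − 1, so the required nominal rate is 0.11755.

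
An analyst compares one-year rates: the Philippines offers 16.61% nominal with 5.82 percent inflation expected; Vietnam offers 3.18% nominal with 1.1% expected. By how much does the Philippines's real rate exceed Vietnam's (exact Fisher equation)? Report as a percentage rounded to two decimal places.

8.14%

The Philippines: (1 + 0.1661)/(1 + 0.0582) − 1 = 10.1966%
Vietnam: (1 + 0.0318)/(1 + 0.0110) − 1 = 2.0574%
Differential = 10.1966% − 2.0574% = 8.1392% → 8.14%.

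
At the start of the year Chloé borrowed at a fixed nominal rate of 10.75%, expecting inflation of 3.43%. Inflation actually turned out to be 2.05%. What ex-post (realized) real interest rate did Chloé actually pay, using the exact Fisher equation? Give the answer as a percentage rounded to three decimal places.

Ex-post: (1 + 0.1075)/(1 + 0.0205) − 1 = 8.5252%
So the realized real rate is 8.525%.

8.525%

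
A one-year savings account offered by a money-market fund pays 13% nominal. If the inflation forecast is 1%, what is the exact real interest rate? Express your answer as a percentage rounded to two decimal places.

1 + r = 1.13000 / 1.01000 = 1.118812
r = 1.118812 − 1 = 11.8812%, i.e. 11.88%.

11.88%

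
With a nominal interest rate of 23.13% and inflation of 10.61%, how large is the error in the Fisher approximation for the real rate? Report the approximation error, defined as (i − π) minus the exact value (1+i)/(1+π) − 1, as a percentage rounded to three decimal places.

Approximate: r ≈ 23.130% − 10.610% = 12.5200%
Exact: (1 + 0.2313)/(1 + 0.1061) − 1 = 11.3190%
Error = 12.5200% − 11.3190% = 1.2010% → 1.201%.

1.201%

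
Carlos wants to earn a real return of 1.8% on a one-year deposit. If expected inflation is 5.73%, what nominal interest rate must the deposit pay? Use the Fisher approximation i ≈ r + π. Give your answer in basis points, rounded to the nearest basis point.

753 basis points

i ≈ r + π = 1.8% + 5.73% = 753 basis points.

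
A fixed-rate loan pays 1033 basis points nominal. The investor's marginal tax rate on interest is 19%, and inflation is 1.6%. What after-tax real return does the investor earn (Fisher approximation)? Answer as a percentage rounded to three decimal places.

After-tax nominal return = 10.33% × (1 − 0.19) = 8.3673%.
r ≈ 8.3673% − 1.6% → 6.767%.

6.767%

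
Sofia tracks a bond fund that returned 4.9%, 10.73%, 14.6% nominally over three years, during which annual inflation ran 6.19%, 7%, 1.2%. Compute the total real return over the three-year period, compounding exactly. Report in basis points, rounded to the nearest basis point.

1577 basis points

Compound the nominal returns: 1.0490 × 1.1073 × 1.1460 = 1.331145.
Compound inflation: 1.0619 × 1.0700 × 1.0120 = 1.149868.
Deflate: 1.331145 / 1.149868 = 1.157651.
Total real return = 1.157651 − 1 → 1577 basis points.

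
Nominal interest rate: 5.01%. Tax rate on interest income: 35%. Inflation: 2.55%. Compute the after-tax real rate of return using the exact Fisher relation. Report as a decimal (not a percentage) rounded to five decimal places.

0.00689

After-tax nominal return = 5.01% × (1 − 0.35) = 3.2565%.
1 + r = 1.032565 / 1.02550 = 1.006889
After-tax real rate = 1.006889 − 1 → 0.00689.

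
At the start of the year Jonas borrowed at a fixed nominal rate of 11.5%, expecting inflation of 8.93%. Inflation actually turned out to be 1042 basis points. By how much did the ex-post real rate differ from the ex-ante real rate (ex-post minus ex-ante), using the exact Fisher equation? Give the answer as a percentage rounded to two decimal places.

Ex-ante: (1 + 0.1150)/(1 + 0.0893) − 1 = 2.3593%
Ex-post: (1 + 0.1150)/(1 + 0.1042) − 1 = 0.9781%
Difference (ex-post − ex-ante) = -1.3812% → -1.38%.

-1.38%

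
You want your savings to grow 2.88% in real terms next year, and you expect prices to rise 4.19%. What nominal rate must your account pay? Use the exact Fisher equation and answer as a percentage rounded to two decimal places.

(1 + i) = (1 + r)(1 + π) = 1.02880 × 1.04190 = 1.07190672
i = 1.07190672 − 1, so the required nominal rate is 7.19%.

7.19%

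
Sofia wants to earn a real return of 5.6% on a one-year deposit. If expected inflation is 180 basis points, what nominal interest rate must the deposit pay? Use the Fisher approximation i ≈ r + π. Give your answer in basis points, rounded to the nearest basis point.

i ≈ r + π = 5.6% + 1.8% = 740 basis points.

740 basis points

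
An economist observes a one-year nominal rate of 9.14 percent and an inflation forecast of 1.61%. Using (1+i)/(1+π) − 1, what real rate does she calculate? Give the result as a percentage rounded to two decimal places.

7.41%

1 + r = 1.09140 / 1.01610 = 1.074107
r = 1.074107 − 1 = 7.4107%, i.e. 7.41%.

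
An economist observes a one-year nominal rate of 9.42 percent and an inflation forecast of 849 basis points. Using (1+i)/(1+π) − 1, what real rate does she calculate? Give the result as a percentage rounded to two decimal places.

1 + r = 1.09420 / 1.08490 = 1.008572
r = 1.008572 − 1 = 0.8572%, i.e. 0.86%.

0.86%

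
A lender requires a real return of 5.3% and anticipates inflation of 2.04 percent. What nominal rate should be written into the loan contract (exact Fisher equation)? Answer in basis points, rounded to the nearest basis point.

745 basis points

(1 + i) = (1 + r)(1 + π) = 1.05300 × 1.02040 = 1.0744812
i = 1.0744812 − 1, so the required nominal rate is 745 basis points.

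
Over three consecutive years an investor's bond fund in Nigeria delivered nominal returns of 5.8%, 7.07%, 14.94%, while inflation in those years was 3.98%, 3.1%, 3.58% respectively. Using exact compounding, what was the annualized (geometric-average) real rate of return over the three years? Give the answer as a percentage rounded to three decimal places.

5.450%

Compound the nominal returns: 1.0580 × 1.0707 × 1.1494 = 1.30204101.
Compound inflation: 1.0398 × 1.0310 × 1.0358 = 1.11041261.
Deflate: 1.30204101 / 1.11041261 = 1.17257405.
Annualized real rate = 1.17257405^(1/3) − 1 = 5.4500% → 5.450%.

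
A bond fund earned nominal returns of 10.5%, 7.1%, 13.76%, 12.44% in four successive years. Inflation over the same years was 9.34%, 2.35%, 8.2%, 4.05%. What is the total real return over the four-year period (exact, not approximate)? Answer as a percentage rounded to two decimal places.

20.15%

Compound the nominal returns: 1.1050 × 1.0710 × 1.1376 × 1.1244 = 1.513778.
Compound inflation: 1.0934 × 1.0235 × 1.0820 × 1.0405 = 1.259901.
Deflate: 1.513778 / 1.259901 = 1.201506.
Total real return = 1.201506 − 1 → 20.15%.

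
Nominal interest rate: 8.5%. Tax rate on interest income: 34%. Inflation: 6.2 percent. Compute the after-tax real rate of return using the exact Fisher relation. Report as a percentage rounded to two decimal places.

-0.56%

After-tax nominal return = 8.5% × (1 − 0.34) = 5.6100%.
1 + r = 1.05610 / 1.06200 = 0.994444
After-tax real rate = 0.994444 − 1 → -0.56%.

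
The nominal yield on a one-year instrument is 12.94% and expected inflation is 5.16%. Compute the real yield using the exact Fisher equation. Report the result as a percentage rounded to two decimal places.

By the Fisher equation, 1 + r = (1 + i)/(1 + π).
1 + r = 1.12940 / 1.05160 = 1.073983
r = 1.073983 − 1 = 7.3983%, i.e. 7.40%.

7.40%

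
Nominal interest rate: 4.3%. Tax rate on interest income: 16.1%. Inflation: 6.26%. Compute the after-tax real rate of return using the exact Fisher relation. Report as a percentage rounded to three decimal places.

After-tax nominal return = 4.3% × (1 − 0.161) = 3.6077%.
1 + r = 1.036077 / 1.06260 = 0.975040
After-tax real rate = 0.975040 − 1 → -2.496%.

-2.496%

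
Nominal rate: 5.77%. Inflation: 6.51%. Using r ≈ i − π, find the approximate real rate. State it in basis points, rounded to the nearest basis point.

-74 basis points

r ≈ i − π = 5.77% − 6.51% = -74 basis points.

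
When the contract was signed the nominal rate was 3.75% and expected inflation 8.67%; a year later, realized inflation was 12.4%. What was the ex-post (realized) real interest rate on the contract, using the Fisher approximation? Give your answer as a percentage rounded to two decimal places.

Ex-post: 3.75% − 12.4% = -8.650%
So the realized real rate is -8.65%.

-8.65%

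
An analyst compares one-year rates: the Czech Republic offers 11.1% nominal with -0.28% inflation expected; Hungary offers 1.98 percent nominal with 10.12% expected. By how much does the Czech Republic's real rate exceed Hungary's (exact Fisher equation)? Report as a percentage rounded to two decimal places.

18.80%

The Czech Republic: (1 + 0.1110)/(1 − 0.0028) − 1 = 11.4120%
Hungary: (1 + 0.0198)/(1 + 0.1012) − 1 = -7.3919%
Differential = 11.4120% − (-7.3919%) = 18.8039% → 18.80%.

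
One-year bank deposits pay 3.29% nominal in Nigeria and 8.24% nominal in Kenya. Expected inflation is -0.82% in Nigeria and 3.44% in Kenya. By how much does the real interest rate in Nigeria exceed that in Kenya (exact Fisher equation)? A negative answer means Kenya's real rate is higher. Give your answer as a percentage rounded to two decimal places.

-0.50%

Nigeria: (1 + 0.0329)/(1 − 0.0082) − 1 = 4.1440%
Kenya: (1 + 0.0824)/(1 + 0.0344) − 1 = 4.6404%
Differential = 4.1440% − 4.6404% = -0.4964% → -0.50%.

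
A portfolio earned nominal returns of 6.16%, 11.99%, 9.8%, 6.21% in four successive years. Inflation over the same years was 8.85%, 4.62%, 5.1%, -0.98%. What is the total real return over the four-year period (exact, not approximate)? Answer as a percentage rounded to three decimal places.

Compound the nominal returns: 1.0616 × 1.1199 × 1.0980 × 1.0621 = 1.386462.
Compound inflation: 1.0885 × 1.0462 × 1.0510 × 0.9902 = 1.185138.
Deflate: 1.386462 / 1.185138 = 1.169874.
Total real return = 1.169874 − 1 → 16.987%.

16.987%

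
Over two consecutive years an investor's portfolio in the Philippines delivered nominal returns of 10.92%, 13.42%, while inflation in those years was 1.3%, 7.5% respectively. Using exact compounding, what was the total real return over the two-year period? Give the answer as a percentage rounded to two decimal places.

Nominal growth factor = 1.1092 × 1.1342 = 1.258055
Price-level growth factor = 1.0130 × 1.0750 = 1.088975
Real growth factor = 1.258055 / 1.088975 = 1.155265
Total real return = 1.155265 − 1 → 15.53%.

15.53%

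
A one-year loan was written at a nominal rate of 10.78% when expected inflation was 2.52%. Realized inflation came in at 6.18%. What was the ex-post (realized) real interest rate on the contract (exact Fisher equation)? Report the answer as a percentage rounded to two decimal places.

4.33%

Ex-post: (1 + 0.1078)/(1 + 0.0618) − 1 = 4.3323%
So the realized real rate is 4.33%.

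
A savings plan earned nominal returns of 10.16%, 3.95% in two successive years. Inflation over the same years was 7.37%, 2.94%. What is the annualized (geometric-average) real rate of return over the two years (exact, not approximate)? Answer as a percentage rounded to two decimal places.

1.79%

Nominal growth factor = 1.1016 × 1.0395 = 1.14511320
Price-level growth factor = 1.0737 × 1.0294 = 1.10526678
Real growth factor = 1.14511320 / 1.10526678 = 1.03605140
Annualized real rate = 1.03605140^(1/2) − 1 = 1.7866% → 1.79%.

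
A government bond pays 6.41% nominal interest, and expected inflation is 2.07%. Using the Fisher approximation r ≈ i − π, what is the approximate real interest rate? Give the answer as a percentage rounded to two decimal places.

r ≈ i − π = 6.41% − 2.07% = 4.34%.

4.34%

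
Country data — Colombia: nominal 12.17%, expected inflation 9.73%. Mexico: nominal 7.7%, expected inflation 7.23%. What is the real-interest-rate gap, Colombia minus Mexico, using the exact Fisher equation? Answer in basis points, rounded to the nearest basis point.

Colombia: (1 + 0.1217)/(1 + 0.0973) − 1 = 2.2236%
Mexico: (1 + 0.0770)/(1 + 0.0723) − 1 = 0.4383%
Differential = 2.2236% − 0.4383% = 1.7853% → 179 basis points.

179 basis points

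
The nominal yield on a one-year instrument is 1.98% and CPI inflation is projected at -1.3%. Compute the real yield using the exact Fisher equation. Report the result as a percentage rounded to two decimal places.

3.32%

1 + r = 1.01980 / 0.98700 = 1.033232
r = 1.033232 − 1 = 3.3232%, i.e. 3.32%.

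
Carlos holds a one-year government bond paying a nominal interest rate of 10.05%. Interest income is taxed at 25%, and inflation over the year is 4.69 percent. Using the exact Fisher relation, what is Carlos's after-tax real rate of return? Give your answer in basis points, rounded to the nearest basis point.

272 basis points

After-tax nominal return = 10.05% × (1 − 0.25) = 7.5375%.
1 + r = 1.075375 / 1.04690 = 1.027199
After-tax real rate = 1.027199 − 1 → 272 basis points.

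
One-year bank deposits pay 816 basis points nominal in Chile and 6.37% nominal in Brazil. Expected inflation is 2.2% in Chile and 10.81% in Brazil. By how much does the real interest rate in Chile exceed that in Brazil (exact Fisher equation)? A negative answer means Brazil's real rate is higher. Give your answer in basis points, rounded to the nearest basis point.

Chile: (1 + 0.0816)/(1 + 0.0220) − 1 = 5.8317%
Brazil: (1 + 0.0637)/(1 + 0.1081) − 1 = -4.0069%
Differential = 5.8317% − (-4.0069%) = 9.8386% → 984 basis points.

984 basis points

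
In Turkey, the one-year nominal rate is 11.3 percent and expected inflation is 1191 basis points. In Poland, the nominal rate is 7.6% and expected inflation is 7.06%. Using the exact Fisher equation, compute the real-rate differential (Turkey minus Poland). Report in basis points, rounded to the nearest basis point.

-105 basis points

Turkey: (1 + 0.1130)/(1 + 0.1191) − 1 = -0.5451%
Poland: (1 + 0.0760)/(1 + 0.0706) − 1 = 0.5044%
Differential = -0.5451% − 0.5044% = -1.0495% → -105 basis points.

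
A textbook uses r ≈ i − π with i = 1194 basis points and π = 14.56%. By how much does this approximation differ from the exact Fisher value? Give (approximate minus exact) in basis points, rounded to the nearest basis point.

Approximate: r ≈ 11.940% − 14.560% = -2.6200%
Exact: (1 + 0.1194)/(1 + 0.1456) − 1 = -2.2870%
Error = -2.6200% − (-2.2870%) = -0.3330% → -33 basis points.

-33 basis points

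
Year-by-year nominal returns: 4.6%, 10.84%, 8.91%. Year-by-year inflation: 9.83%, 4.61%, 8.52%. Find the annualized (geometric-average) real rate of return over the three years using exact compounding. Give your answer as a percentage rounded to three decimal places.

0.422%

Nominal growth factor = 1.0460 × 1.1084 × 1.0891 = 1.26268773
Price-level growth factor = 1.0983 × 1.0461 × 1.0852 = 1.24682060
Real growth factor = 1.26268773 / 1.24682060 = 1.01272607
Annualized real rate = 1.01272607^(1/3) − 1 = 0.4224% → 0.422%.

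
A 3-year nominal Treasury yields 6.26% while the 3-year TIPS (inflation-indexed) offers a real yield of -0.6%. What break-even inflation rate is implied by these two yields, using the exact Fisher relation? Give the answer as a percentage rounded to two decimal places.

(1 + π) = (1 + i)/(1 + r) = 1.06260 / 0.99400 = 1.069014
Break-even inflation = 1.069014 − 1 → 6.90%.

6.90%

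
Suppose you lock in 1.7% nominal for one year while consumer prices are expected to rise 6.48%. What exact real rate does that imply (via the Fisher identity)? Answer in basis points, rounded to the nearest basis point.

1 + r = 1.01700 / 1.06480 = 0.955109
r = 0.955109 − 1 = -4.4891%, i.e. -449 basis points.

-449 basis points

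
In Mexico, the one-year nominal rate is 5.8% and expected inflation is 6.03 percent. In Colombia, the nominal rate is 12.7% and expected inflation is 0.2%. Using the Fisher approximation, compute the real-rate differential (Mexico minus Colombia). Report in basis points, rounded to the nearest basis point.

-1273 basis points

Mexico: 5.8% − 6.03% = -0.230%
Colombia: 12.7% − 0.2% = 12.500%
Differential = -12.730% → -1273 basis points.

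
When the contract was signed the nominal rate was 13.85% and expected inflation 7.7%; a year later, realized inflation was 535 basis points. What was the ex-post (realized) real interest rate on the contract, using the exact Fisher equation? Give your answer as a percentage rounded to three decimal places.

8.068%

Ex-post: (1 + 0.1385)/(1 + 0.0535) − 1 = 8.0683%
So the realized real rate is 8.068%.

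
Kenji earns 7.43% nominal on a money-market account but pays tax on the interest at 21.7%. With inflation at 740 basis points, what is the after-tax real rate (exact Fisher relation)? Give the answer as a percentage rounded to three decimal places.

After-tax nominal return = 7.43% × (1 − 0.217) = 5.81769%.
1 + r = 1.0581769 / 1.07400 = 0.985267
After-tax real rate = 0.985267 − 1 → -1.473%.

-1.473%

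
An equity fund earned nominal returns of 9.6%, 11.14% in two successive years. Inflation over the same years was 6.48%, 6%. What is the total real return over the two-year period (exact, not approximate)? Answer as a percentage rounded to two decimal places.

7.92%

Nominal growth factor = 1.0960 × 1.1114 = 1.218094
Price-level growth factor = 1.0648 × 1.0600 = 1.128688
Real growth factor = 1.218094 / 1.128688 = 1.079213
Total real return = 1.079213 − 1 → 7.92%.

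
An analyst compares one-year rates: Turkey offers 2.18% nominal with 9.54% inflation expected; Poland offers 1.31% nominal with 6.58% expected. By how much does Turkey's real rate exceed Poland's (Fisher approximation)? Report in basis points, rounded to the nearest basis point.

Turkey: 2.18% − 9.54% = -7.360%
Poland: 1.31% − 6.58% = -5.270%
Differential = -2.090% → -209 basis points.

-209 basis points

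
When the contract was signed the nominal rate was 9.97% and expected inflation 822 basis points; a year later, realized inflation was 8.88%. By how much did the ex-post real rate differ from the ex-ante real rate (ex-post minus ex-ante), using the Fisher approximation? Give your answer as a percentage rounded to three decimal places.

Ex-ante: 9.97% − 8.22% = 1.750%
Ex-post: 9.97% − 8.88% = 1.090%
Difference (ex-post − ex-ante) = -0.6600% → -0.660%.

-0.660%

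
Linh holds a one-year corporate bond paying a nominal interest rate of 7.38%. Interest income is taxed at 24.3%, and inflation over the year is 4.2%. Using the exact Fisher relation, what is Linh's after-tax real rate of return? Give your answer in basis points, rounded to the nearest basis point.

After-tax nominal return = 7.38% × (1 − 0.243) = 5.58666%.
1 + r = 1.0558666 / 1.04200 = 1.013308
After-tax real rate = 1.013308 − 1 → 133 basis points.

133 basis points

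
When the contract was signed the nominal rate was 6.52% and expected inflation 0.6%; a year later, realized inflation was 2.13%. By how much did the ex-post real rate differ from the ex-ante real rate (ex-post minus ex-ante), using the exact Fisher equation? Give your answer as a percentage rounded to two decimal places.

Ex-ante: (1 + 0.0652)/(1 + 0.0060) − 1 = 5.8847%
Ex-post: (1 + 0.0652)/(1 + 0.0213) − 1 = 4.2984%
Difference (ex-post − ex-ante) = -1.5862% → -1.59%.

-1.59%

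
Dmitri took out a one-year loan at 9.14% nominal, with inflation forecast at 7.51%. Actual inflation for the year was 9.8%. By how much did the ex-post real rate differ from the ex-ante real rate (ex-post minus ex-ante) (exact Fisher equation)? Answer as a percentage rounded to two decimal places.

Ex-ante: (1 + 0.0914)/(1 + 0.0751) − 1 = 1.5161%
Ex-post: (1 + 0.0914)/(1 + 0.0980) − 1 = -0.6011%
Difference (ex-post − ex-ante) = -2.1172% → -2.12%.

-2.12%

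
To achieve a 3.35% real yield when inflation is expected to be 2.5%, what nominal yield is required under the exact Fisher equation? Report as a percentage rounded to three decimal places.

5.934%

(1 + i) = (1 + r)(1 + π) = 1.03350 × 1.02500 = 1.0593375
i = 1.0593375 − 1, so the required nominal rate is 5.934%.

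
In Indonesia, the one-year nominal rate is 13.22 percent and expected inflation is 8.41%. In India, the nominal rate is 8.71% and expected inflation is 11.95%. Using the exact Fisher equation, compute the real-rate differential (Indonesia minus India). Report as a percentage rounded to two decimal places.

7.33%

Indonesia: (1 + 0.1322)/(1 + 0.0841) − 1 = 4.4369%
India: (1 + 0.0871)/(1 + 0.1195) − 1 = -2.8941%
Differential = 4.4369% − (-2.8941%) = 7.3310% → 7.33%.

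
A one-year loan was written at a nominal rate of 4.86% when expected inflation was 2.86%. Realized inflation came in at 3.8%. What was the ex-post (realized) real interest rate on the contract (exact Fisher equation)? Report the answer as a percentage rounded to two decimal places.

Ex-post: (1 + 0.0486)/(1 + 0.0380) − 1 = 1.0212%
So the realized real rate is 1.02%.

1.02%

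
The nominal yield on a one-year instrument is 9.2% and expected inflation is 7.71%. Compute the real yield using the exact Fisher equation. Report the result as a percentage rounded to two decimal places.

1.38%

By the Fisher identity, 1 + r = (1 + i)/(1 + π).
1 + r = 1.09200 / 1.07710 = 1.013833
r = 1.013833 − 1 = 1.3833%, i.e. 1.38%.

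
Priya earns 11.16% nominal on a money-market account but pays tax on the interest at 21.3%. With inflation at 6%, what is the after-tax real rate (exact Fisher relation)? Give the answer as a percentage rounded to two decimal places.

2.63%

After-tax nominal return = 11.16% × (1 − 0.213) = 8.78292%.
1 + r = 1.0878292 / 1.06000 = 1.026254
After-tax real rate = 1.026254 − 1 → 2.63%.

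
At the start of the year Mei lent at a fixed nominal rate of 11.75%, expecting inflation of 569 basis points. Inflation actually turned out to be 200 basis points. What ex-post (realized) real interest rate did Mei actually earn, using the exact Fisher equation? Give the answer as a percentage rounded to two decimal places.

9.56%

Ex-post: (1 + 0.1175)/(1 + 0.0200) − 1 = 9.5588%
So the realized real rate is 9.56%.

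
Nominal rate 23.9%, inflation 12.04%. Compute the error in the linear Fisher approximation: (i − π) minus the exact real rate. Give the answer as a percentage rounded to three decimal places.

1.274%

Approximate: r ≈ 23.900% − 12.040% = 11.8600%
Exact: (1 + 0.2390)/(1 + 0.1204) − 1 = 10.58551%
Error = 11.8600% − 10.58551% = 1.27449% → 1.274%.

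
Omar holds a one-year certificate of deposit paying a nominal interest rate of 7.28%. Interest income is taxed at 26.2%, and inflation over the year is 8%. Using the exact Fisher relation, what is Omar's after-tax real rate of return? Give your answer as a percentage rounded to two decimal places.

-2.43%

After-tax nominal return = 7.28% × (1 − 0.262) = 5.37264%.
1 + r = 1.0537264 / 1.08000 = 0.975673
After-tax real rate = 0.975673 − 1 → -2.43%.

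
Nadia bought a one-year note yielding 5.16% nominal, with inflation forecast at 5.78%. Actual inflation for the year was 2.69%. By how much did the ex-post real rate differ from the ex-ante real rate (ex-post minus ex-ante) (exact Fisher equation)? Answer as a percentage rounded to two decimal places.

Ex-ante: (1 + 0.0516)/(1 + 0.0578) − 1 = -0.5861%
Ex-post: (1 + 0.0516)/(1 + 0.0269) − 1 = 2.4053%
Difference (ex-post − ex-ante) = 2.9914% → 2.99%.

2.99%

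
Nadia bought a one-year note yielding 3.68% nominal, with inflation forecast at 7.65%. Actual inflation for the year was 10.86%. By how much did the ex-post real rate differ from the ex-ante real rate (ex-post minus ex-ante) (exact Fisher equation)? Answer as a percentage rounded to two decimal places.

-2.79%

Ex-ante: (1 + 0.0368)/(1 + 0.0765) − 1 = -3.6879%
Ex-post: (1 + 0.0368)/(1 + 0.1086) − 1 = -6.4766%
Difference (ex-post − ex-ante) = -2.7888% → -2.79%.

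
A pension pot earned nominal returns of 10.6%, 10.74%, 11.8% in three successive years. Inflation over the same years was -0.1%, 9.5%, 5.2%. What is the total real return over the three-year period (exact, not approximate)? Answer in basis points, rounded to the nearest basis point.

Nominal growth factor = 1.1060 × 1.1074 × 1.1180 = 1.369309
Price-level growth factor = 0.9990 × 1.0950 × 1.0520 = 1.150788
Real growth factor = 1.369309 / 1.150788 = 1.189888
Total real return = 1.189888 − 1 → 1899 basis points.

1899 basis points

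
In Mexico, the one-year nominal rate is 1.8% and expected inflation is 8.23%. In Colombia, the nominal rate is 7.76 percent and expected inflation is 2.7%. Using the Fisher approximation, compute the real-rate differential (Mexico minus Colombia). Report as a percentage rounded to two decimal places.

-11.49%

Mexico: 1.8% − 8.23% = -6.430%
Colombia: 7.76% − 2.7% = 5.060%
Differential = -11.490% → -11.49%.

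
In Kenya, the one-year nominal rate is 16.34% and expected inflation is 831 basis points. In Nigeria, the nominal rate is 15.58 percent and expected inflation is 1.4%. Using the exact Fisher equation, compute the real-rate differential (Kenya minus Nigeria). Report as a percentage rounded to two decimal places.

Kenya: (1 + 0.1634)/(1 + 0.0831) − 1 = 7.4139%
Nigeria: (1 + 0.1558)/(1 + 0.0140) − 1 = 13.9842%
Differential = 7.4139% − 13.9842% = -6.5703% → -6.57%.

-6.57%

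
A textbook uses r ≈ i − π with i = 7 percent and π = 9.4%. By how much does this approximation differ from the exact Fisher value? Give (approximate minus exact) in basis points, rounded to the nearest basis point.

Approximate: r ≈ 7.000% − 9.400% = -2.4000%
Exact: (1 + 0.0700)/(1 + 0.0940) − 1 = -2.1938%
Error = -2.4000% − (-2.1938%) = -0.2062% → -21 basis points.

-21 basis points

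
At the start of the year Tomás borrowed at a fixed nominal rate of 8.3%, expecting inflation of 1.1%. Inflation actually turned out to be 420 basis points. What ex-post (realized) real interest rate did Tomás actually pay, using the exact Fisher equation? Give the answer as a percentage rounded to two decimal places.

3.93%

Ex-post: (1 + 0.0830)/(1 + 0.0420) − 1 = 3.9347%
So the realized real rate is 3.93%.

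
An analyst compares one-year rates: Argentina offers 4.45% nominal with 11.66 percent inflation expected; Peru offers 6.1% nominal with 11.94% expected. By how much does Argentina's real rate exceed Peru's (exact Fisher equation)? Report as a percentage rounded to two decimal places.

Argentina: (1 + 0.0445)/(1 + 0.1166) − 1 = -6.4571%
Peru: (1 + 0.0610)/(1 + 0.1194) − 1 = -5.2171%
Differential = -6.4571% − (-5.2171%) = -1.2400% → -1.24%.

-1.24%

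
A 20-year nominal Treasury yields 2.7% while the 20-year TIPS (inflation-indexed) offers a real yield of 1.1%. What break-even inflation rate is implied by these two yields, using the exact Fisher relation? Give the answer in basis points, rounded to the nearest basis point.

(1 + π) = (1 + i)/(1 + r) = 1.02700 / 1.01100 = 1.015826
Break-even inflation = 1.015826 − 1 → 158 basis points.

158 basis points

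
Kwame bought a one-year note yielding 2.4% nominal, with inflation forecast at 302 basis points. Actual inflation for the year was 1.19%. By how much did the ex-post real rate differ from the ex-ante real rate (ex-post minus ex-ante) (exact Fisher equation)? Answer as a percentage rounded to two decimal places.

Ex-ante: (1 + 0.0240)/(1 + 0.0302) − 1 = -0.6018%
Ex-post: (1 + 0.0240)/(1 + 0.0119) − 1 = 1.1958%
Difference (ex-post − ex-ante) = 1.7976% → 1.80%.

1.80%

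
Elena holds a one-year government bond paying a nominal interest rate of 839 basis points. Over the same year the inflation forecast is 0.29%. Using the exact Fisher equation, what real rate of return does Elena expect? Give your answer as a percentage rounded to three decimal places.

8.077%

1 + r = 1.08390 / 1.00290 = 1.080766
r = 1.080766 − 1 = 8.0766%, i.e. 8.077%.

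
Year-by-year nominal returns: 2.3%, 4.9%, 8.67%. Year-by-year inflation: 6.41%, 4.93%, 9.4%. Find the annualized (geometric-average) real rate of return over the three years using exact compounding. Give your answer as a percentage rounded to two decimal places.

-1.53%

Nominal growth factor = 1.0230 × 1.0490 × 1.0867 = 1.16616711
Price-level growth factor = 1.0641 × 1.0493 × 1.0940 = 1.22151678
Real growth factor = 1.16616711 / 1.22151678 = 0.95468775
Annualized real rate = 0.95468775^(1/3) − 1 = -1.5338% → -1.53%.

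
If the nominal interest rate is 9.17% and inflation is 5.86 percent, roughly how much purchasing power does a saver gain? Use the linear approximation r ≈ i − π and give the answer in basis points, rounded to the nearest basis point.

r ≈ i − π = 9.17% − 5.86% = 331 basis points.

331 basis points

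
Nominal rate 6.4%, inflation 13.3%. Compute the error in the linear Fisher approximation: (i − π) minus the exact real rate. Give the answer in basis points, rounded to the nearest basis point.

Approximate: r ≈ 6.400% − 13.300% = -6.9000%
Exact: (1 + 0.0640)/(1 + 0.1330) − 1 = -6.0900%
Error = -6.9000% − (-6.0900%) = -0.8100% → -81 basis points.

-81 basis points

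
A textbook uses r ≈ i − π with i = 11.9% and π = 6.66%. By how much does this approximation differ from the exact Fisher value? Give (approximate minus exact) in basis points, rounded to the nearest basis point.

33 basis points

Approximate: r ≈ 11.900% − 6.660% = 5.2400%
Exact: (1 + 0.1190)/(1 + 0.0666) − 1 = 4.9128%
Error = 5.2400% − 4.9128% = 0.3272% → 33 basis points.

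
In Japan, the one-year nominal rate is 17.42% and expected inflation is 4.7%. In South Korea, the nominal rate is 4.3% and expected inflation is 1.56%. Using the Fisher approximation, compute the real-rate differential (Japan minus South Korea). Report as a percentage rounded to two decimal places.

Japan: 17.42% − 4.7% = 12.720%
South Korea: 4.3% − 1.56% = 2.740%
Differential = 9.980% → 9.98%.

9.98%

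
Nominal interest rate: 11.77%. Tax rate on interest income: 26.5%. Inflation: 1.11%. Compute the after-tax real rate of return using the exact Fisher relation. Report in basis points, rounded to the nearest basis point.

746 basis points

After-tax nominal return = 11.77% × (1 − 0.265) = 8.65095%.
1 + r = 1.0865095 / 1.01110 = 1.074582
After-tax real rate = 1.074582 − 1 → 746 basis points.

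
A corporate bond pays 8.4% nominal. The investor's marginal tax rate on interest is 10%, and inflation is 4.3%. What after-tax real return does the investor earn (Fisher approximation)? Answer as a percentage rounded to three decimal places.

3.260%

After-tax nominal return = 8.4% × (1 − 0.1) = 7.5600%.
r ≈ 7.5600% − 4.3% → 3.260%.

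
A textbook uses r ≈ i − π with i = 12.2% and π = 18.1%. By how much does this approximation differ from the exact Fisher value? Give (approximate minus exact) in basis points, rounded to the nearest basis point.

Approximate: r ≈ 12.200% − 18.100% = -5.9000%
Exact: (1 + 0.1220)/(1 + 0.1810) − 1 = -4.9958%
Error = -5.9000% − (-4.9958%) = -0.9042% → -90 basis points.

-90 basis points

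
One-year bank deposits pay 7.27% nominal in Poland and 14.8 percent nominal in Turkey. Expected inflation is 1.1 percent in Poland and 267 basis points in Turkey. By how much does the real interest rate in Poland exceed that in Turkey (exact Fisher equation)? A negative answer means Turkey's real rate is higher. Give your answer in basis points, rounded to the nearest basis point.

Poland: (1 + 0.0727)/(1 + 0.0110) − 1 = 6.1029%
Turkey: (1 + 0.1480)/(1 + 0.0267) − 1 = 11.8146%
Differential = 6.1029% − 11.8146% = -5.7117% → -571 basis points.

-571 basis points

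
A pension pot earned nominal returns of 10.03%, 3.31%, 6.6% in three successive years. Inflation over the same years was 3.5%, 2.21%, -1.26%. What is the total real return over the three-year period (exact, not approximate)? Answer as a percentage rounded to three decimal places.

16.007%

Compound the nominal returns: 1.1003 × 1.0331 × 1.0660 = 1.211743.
Compound inflation: 1.0350 × 1.0221 × 0.9874 = 1.044544.
Deflate: 1.211743 / 1.044544 = 1.160069.
Total real return = 1.160069 − 1 → 16.007%.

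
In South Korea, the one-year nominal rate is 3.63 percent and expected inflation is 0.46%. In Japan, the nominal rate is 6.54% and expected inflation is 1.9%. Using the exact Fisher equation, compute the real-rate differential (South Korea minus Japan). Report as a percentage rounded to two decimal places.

-1.40%

South Korea: (1 + 0.0363)/(1 + 0.0046) − 1 = 3.1555%
Japan: (1 + 0.0654)/(1 + 0.0190) − 1 = 4.5535%
Differential = 3.1555% − 4.5535% = -1.3980% → -1.40%.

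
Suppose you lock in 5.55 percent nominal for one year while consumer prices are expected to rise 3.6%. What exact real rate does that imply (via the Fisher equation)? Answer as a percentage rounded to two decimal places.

By the Fisher equation, 1 + r = (1 + i)/(1 + π).
1 + r = 1.05550 / 1.03600 = 1.018822
r = 1.018822 − 1 = 1.8822%, i.e. 1.88%.

1.88%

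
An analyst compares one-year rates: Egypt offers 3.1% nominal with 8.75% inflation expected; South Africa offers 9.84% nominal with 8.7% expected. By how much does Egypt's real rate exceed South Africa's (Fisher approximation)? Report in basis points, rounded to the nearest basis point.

-679 basis points

Egypt: 3.1% − 8.75% = -5.650%
South Africa: 9.84% − 8.7% = 1.140%
Differential = -6.790% → -679 basis points.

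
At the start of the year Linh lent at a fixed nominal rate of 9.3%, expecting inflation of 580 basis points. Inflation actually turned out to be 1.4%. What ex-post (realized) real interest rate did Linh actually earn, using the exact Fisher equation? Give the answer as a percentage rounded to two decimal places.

Ex-post: (1 + 0.0930)/(1 + 0.0140) − 1 = 7.7909%
So the realized real rate is 7.79%.

7.79%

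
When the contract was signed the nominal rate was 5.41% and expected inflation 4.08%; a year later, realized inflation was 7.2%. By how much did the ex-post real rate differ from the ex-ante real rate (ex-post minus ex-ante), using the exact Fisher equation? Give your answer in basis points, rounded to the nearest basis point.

Ex-ante: (1 + 0.0541)/(1 + 0.0408) − 1 = 1.2779%
Ex-post: (1 + 0.0541)/(1 + 0.0720) − 1 = -1.6698%
Difference (ex-post − ex-ante) = -2.9476% → -295 basis points.

-295 basis points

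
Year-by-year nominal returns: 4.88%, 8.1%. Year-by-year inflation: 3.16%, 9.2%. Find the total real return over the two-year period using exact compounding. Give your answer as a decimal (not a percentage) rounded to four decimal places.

0.0064

Nominal growth factor = 1.0488 × 1.0810 = 1.133753
Price-level growth factor = 1.0316 × 1.0920 = 1.126507
Real growth factor = 1.133753 / 1.126507 = 1.006432
Total real return = 1.006432 − 1 → 0.0064.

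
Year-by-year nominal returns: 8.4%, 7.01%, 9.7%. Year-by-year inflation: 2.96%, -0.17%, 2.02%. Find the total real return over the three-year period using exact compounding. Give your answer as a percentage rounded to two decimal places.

21.35%

Nominal growth factor = 1.0840 × 1.0701 × 1.0970 = 1.272507
Price-level growth factor = 1.0296 × 0.9983 × 1.0202 = 1.048612
Real growth factor = 1.272507 / 1.048612 = 1.213516
Total real return = 1.213516 − 1 → 21.35%.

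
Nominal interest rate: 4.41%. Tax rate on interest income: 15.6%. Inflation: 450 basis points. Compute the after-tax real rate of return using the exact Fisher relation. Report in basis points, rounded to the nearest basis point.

-74 basis points

After-tax nominal return = 4.41% × (1 − 0.156) = 3.72204%.
1 + r = 1.0372204 / 1.04500 = 0.992555
After-tax real rate = 0.992555 − 1 → -74 basis points.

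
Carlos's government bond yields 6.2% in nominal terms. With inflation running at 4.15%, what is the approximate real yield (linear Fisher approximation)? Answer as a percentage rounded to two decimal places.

r ≈ i − π = 6.2% − 4.15% = 2.05%.

2.05%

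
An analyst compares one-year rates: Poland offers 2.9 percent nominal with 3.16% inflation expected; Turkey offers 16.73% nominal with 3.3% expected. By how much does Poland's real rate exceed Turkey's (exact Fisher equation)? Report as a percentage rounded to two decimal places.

-13.25%

Poland: (1 + 0.0290)/(1 + 0.0316) − 1 = -0.2520%
Turkey: (1 + 0.1673)/(1 + 0.0330) − 1 = 13.0010%
Differential = -0.2520% − 13.0010% = -13.2530% → -13.25%.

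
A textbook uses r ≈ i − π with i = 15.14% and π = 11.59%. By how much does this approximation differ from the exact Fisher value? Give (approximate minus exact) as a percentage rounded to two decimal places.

Approximate: r ≈ 15.140% − 11.590% = 3.5500%
Exact: (1 + 0.1514)/(1 + 0.1159) − 1 = 3.1813%
Error = 3.5500% − 3.1813% = 0.3687% → 0.37%.

0.37%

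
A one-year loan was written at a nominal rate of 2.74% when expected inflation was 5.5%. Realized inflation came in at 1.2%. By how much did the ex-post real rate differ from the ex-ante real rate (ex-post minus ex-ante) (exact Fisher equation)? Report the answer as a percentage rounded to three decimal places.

Ex-ante: (1 + 0.0274)/(1 + 0.0550) − 1 = -2.6161%
Ex-post: (1 + 0.0274)/(1 + 0.0120) − 1 = 1.5217%
Difference (ex-post − ex-ante) = 4.1379% → 4.138%.

4.138%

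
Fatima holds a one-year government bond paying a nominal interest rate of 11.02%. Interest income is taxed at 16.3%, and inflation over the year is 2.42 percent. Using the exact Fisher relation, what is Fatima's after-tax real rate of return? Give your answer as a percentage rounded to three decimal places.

6.643%

After-tax nominal return = 11.02% × (1 − 0.163) = 9.22374%.
1 + r = 1.0922374 / 1.02420 = 1.066430
After-tax real rate = 1.066430 − 1 → 6.643%.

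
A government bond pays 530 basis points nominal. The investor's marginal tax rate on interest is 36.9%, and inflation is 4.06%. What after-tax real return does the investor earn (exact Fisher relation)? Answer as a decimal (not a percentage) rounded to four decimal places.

After-tax nominal return = 5.3% × (1 − 0.369) = 3.3443%.
1 + r = 1.033443 / 1.04060 = 0.993122
After-tax real rate = 0.993122 − 1 → -0.0069.

-0.0069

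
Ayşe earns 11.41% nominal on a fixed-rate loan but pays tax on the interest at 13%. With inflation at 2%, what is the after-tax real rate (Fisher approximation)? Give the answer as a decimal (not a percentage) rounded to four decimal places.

After-tax nominal return = 11.41% × (1 − 0.13) = 9.9267%.
r ≈ 9.9267% − 2% → 0.0793.

0.0793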